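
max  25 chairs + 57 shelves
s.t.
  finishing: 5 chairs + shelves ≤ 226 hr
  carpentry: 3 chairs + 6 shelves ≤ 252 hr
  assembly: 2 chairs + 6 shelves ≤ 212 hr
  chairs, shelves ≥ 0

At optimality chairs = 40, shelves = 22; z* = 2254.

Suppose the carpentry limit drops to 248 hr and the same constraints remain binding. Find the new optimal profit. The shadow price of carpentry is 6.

2230

Δb = -4, so new z* = 2254 + (6)·(-4) = 2254 − 24 = 2230.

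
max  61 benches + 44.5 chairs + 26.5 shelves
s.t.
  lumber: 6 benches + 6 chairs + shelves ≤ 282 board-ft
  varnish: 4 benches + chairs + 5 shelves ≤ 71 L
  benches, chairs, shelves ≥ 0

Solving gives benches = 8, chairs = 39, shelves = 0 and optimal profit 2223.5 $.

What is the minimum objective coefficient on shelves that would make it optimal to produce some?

At the optimum: lumber uses 282 of 282 (binding); varnish uses 71 of 71 (binding).
Dual feasibility on the basic columns requires 6·y_lumber + 4·y_varnish = 61, 6·y_lumber + 1·y_varnish = 44.5.
This yields shadow prices y_lumber = 6.5, y_varnish = 5.5.
shelves enters the basis when its profit ≥ yᵀa₃ = 6.5·1 + 5.5·5 = 34.

34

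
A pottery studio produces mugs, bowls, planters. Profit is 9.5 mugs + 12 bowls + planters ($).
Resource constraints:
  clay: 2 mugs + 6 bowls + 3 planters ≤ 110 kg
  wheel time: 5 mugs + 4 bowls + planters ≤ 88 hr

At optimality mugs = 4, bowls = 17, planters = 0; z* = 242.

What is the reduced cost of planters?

-3.5

At the optimum: clay uses 110 of 110 (binding); wheel time uses 88 of 88 (binding).
The binding rows give the dual system: 2·y_clay + 5·y_wheel time = 9.5 and 6·y_clay + 4·y_wheel time = 12.
This yields shadow prices y_clay = 1, y_wheel time = 1.5.
Reduced cost of planters: c₃ − yᵀa₃ = 1 − (1·3 + 1.5·1) = 1 − 4.5 = -3.5.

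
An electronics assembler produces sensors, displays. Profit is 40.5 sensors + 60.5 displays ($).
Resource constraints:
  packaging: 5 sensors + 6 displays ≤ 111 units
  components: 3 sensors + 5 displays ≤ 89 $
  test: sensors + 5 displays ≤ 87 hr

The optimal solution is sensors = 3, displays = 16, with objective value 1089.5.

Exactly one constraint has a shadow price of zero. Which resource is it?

packaging: 111/111 (binding)
components: 89/89 (binding)
test: 83/87 (slack 4)
By complementary slackness, a constraint with positive slack has shadow price 0 → test.

test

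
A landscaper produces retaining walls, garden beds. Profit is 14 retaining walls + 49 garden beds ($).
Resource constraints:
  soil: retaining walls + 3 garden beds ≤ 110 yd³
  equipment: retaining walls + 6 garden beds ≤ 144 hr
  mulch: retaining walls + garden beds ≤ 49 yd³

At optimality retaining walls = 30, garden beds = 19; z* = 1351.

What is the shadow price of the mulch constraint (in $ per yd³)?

7

Binding: equipment and mulch. Non-binding: soil (23 unused).
Since soil is not tight, its dual is 0.
Dual feasibility on the basic columns requires 1·y_equipment + 1·y_mulch = 14, 6·y_equipment + 1·y_mulch = 49.
→ y_equipment = 7 and y_mulch = 7.
Shadow price of mulch = 7.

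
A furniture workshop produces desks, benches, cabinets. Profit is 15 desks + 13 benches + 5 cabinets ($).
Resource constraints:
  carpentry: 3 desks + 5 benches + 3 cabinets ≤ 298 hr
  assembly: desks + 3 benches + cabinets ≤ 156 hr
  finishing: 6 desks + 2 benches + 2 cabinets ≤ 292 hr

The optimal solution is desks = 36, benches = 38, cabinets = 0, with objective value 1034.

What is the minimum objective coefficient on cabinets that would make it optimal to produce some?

9

Check each constraint at x*: carpentry 298/298 (tight); assembly 150/156 (slack 6); finishing 292/292 (tight).
By complementary slackness, y = 0 for the non-binding constraint.
From A_Bᵀ y = c: 3·y_carpentry + 6·y_finishing = 15; 5·y_carpentry + 2·y_finishing = 13.
This yields shadow prices y_carpentry = 2, y_finishing = 1.5.
cabinets enters the basis when its profit ≥ yᵀa₃ = 2·3 + 1.5·2 = 9.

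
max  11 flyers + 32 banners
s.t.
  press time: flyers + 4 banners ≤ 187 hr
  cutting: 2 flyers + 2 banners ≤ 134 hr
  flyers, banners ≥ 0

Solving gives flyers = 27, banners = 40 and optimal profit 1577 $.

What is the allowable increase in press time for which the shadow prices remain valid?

81

Binding constraints: press time, cutting. The basis is B = [[1,4],[2,2]] with det -6.
Per unit increase in press time, x* moves by d = (-0.3333, 0.3333).
The basis stays optimal until flyers reaches 0; allowable increase = 81 hr.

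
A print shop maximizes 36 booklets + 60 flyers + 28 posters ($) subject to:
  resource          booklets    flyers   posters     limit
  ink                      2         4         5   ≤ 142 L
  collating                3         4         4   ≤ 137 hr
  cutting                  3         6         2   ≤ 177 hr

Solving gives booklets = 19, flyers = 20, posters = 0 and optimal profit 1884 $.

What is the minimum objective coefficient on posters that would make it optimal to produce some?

At the optimum: ink uses 118 of 142 (slack = 24); collating uses 137 of 137 (binding); cutting uses 177 of 177 (binding).
Slack constraints have shadow price 0 (complementary slackness).
The binding rows give the dual system: 3·y_collating + 3·y_cutting = 36 and 4·y_collating + 6·y_cutting = 60.
This yields shadow prices y_collating = 6, y_cutting = 6.
posters enters the basis when its profit ≥ yᵀa₃ = 6·4 + 6·2 = 36.

36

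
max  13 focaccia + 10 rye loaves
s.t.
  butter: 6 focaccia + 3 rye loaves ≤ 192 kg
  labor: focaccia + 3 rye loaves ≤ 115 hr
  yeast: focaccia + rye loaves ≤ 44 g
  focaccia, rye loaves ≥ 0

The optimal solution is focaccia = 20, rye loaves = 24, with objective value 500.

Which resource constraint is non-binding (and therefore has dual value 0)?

labor

butter: 192/192 (binding)
labor: 92/115 (slack 23)
yeast: 44/44 (binding)
By complementary slackness, a constraint with positive slack has shadow price 0 → labor.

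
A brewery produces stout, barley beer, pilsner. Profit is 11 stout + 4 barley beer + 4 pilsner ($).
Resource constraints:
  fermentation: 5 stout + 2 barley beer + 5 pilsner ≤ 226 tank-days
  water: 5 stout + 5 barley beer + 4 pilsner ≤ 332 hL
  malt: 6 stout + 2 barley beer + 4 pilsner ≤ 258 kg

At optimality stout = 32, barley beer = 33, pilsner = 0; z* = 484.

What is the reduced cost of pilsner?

-5

Binding: fermentation and malt. Non-binding: water (7 unused).
Since water is not tight, its dual is 0.
Dual feasibility on the basic columns requires 5·y_fermentation + 6·y_malt = 11, 2·y_fermentation + 2·y_malt = 4.
→ y_fermentation = 1 and y_malt = 1.
Reduced cost of pilsner: c₃ − yᵀa₃ = 4 − (1·5 + 1·4) = 4 − 9 = -5.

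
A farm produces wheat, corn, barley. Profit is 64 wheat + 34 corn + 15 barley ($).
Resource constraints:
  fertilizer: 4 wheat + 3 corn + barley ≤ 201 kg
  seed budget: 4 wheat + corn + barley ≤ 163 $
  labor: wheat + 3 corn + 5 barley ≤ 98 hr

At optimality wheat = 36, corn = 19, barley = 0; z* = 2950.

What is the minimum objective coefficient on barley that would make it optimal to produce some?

At the optimum: fertilizer uses 201 of 201 (binding); seed budget uses 163 of 163 (binding); labor uses 93 of 98 (slack = 5).
Since labor is not tight, its dual is 0.
From A_Bᵀ y = c: 4·y_fertilizer + 4·y_seed budget = 64; 3·y_fertilizer + 1·y_seed budget = 34.
This yields shadow prices y_fertilizer = 9, y_seed budget = 7.
barley enters the basis when its profit ≥ yᵀa₃ = 9·1 + 7·1 = 16.

16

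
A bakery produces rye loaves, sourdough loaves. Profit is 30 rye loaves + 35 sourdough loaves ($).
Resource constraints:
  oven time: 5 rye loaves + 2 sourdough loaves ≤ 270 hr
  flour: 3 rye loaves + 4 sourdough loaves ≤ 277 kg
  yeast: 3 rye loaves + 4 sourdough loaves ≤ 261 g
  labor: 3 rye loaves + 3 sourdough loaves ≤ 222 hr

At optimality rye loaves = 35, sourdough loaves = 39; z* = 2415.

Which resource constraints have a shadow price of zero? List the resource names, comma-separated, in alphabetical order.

oven time: 253/270 (slack 17)
flour: 261/277 (slack 16)
yeast: 261/261 (binding)
labor: 222/222 (binding)
By complementary slackness, a constraint with positive slack has shadow price 0 → flour, oven time.

flour, oven time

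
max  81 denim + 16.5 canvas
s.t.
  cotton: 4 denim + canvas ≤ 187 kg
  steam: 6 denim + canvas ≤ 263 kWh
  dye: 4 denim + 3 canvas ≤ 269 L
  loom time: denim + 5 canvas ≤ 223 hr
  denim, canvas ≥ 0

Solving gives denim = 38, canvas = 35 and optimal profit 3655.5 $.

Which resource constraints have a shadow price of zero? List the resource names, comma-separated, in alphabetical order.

cotton: 187/187 (binding)
steam: 263/263 (binding)
dye: 257/269 (slack 12)
loom time: 213/223 (slack 10)
By complementary slackness, a constraint with positive slack has shadow price 0 → dye, loom time.

dye, loom time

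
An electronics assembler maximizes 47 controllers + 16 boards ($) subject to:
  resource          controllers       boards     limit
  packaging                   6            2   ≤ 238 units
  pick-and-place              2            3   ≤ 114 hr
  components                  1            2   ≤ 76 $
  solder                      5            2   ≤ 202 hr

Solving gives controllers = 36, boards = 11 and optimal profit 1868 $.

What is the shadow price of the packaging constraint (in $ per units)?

At the optimum: packaging uses 238 of 238 (binding); pick-and-place uses 105 of 114 (slack = 9); components uses 58 of 76 (slack = 18); solder uses 202 of 202 (binding).
Slack constraints have shadow price 0 (complementary slackness).
The binding rows give the dual system: 6·y_packaging + 5·y_solder = 47 and 2·y_packaging + 2·y_solder = 16.
→ y_packaging = 7 and y_solder = 1.
Shadow price of packaging = 7.

7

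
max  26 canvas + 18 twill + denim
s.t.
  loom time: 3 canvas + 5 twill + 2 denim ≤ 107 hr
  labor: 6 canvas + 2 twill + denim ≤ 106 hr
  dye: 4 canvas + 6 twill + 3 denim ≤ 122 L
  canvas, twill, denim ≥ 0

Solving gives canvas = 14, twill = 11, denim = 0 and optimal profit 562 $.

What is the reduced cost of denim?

-8

Check each constraint at x*: loom time 97/107 (slack 10); labor 106/106 (tight); dye 122/122 (tight).
Slack constraints have shadow price 0 (complementary slackness).
Dual feasibility on the basic columns requires 6·y_labor + 4·y_dye = 26, 2·y_labor + 6·y_dye = 18.
→ y_labor = 3 and y_dye = 2.
Reduced cost of denim: c₃ − yᵀa₃ = 1 − (3·1 + 2·3) = 1 − 9 = -8.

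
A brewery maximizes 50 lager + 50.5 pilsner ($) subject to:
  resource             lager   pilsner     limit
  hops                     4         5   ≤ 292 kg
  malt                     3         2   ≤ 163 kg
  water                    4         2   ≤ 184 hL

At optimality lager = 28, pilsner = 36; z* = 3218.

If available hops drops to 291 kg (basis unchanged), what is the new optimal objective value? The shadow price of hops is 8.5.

3209.5

Δb = -1, so new z* = 3218 + (8.5)·(-1) = 3218 − 8.5 = 3209.5.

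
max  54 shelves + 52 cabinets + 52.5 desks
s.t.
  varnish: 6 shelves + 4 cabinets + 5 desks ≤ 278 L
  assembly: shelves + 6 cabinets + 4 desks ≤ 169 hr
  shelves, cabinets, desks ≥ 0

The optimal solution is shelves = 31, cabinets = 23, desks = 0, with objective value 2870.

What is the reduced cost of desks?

Both varnish and assembly are binding at x*.
Dual feasibility on the basic columns requires 6·y_varnish + 1·y_assembly = 54, 4·y_varnish + 6·y_assembly = 52.
Solving: y_varnish = 8.5, y_assembly = 3.
Reduced cost of desks: c₃ − yᵀa₃ = 52.5 − (8.5·5 + 3·4) = 52.5 − 54.5 = -2.

-2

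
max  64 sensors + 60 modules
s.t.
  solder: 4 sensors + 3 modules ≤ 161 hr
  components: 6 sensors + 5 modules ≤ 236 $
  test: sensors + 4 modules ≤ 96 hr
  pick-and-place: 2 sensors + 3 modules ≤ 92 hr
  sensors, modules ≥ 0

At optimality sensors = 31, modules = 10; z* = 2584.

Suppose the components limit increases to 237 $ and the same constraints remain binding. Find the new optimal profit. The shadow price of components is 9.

Δb = 1, so new z* = 2584 + (9)·(1) = 2584 + 9 = 2593.

2593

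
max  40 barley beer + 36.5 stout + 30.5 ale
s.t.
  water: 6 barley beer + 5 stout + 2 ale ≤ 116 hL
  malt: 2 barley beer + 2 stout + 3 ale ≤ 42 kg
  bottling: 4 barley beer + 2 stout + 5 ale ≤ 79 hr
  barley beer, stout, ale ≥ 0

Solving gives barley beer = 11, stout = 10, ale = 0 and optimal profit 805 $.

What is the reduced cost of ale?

-5

Check each constraint at x*: water 116/116 (tight); malt 42/42 (tight); bottling 64/79 (slack 15).
Since bottling is not tight, its dual is 0.
Dual feasibility on the basic columns requires 6·y_water + 2·y_malt = 40, 5·y_water + 2·y_malt = 36.5.
→ y_water = 3.5 and y_malt = 9.5.
Reduced cost of ale: c₃ − yᵀa₃ = 30.5 − (3.5·2 + 9.5·3) = 30.5 − 35.5 = -5.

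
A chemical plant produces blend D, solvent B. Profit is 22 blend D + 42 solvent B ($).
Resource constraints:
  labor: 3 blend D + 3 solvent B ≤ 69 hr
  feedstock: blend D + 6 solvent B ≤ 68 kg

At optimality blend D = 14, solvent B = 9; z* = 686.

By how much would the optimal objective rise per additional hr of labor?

Check each constraint at x*: labor 69/69 (tight); feedstock 68/68 (tight).
From A_Bᵀ y = c: 3·y_labor + 1·y_feedstock = 22; 3·y_labor + 6·y_feedstock = 42.
This yields shadow prices y_labor = 6, y_feedstock = 4.
Shadow price of labor = 6.

6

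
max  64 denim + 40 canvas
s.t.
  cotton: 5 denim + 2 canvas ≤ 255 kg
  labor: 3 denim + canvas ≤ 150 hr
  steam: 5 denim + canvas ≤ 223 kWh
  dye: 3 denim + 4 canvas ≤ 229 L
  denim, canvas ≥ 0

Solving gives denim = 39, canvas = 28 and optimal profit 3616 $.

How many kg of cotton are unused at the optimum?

4

cotton used = 5·39 + 2·28 = 251; slack = 255 − 251 = 4.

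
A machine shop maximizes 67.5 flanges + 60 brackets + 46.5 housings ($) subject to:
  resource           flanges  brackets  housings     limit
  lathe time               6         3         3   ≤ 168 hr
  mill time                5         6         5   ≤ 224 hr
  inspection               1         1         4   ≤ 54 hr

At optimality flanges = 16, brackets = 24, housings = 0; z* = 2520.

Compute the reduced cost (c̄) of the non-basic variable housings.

At the optimum: lathe time uses 168 of 168 (binding); mill time uses 224 of 224 (binding); inspection uses 40 of 54 (slack = 14).
Since inspection is not tight, its dual is 0.
The binding rows give the dual system: 6·y_lathe time + 5·y_mill time = 67.5 and 3·y_lathe time + 6·y_mill time = 60.
Solving: y_lathe time = 5, y_mill time = 7.5.
Reduced cost of housings: c₃ − yᵀa₃ = 46.5 − (5·3 + 7.5·5) = 46.5 − 52.5 = -6.

-6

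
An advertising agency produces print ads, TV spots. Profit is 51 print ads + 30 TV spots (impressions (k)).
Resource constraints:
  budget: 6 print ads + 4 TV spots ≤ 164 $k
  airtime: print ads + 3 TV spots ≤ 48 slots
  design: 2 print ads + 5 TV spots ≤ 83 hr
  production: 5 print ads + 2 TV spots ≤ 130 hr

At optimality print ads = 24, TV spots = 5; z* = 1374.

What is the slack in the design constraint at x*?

10

design used = 2·24 + 5·5 = 73; slack = 83 − 73 = 10.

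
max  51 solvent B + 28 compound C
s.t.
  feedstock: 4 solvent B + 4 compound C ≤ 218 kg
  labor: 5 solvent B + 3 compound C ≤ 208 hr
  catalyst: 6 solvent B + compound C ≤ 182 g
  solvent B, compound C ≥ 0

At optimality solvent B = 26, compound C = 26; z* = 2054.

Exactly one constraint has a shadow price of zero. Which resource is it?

feedstock

feedstock: 208/218 (slack 10)
labor: 208/208 (binding)
catalyst: 182/182 (binding)
By complementary slackness, a constraint with positive slack has shadow price 0 → feedstock.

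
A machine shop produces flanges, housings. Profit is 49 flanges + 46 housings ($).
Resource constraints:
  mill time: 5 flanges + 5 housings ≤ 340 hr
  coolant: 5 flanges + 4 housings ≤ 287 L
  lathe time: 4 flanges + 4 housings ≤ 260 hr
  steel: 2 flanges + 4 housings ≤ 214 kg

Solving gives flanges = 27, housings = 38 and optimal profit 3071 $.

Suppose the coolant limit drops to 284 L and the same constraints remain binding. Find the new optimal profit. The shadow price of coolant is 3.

Δb = -3, so new z* = 3071 + (3)·(-3) = 3071 − 9 = 3062.

3062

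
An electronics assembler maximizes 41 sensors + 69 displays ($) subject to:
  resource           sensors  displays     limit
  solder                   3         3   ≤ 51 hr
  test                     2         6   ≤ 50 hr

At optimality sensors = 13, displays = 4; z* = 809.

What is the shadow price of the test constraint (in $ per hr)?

7

At the optimum: solder uses 51 of 51 (binding); test uses 50 of 50 (binding).
Dual feasibility on the basic columns requires 3·y_solder + 2·y_test = 41, 3·y_solder + 6·y_test = 69.
This yields shadow prices y_solder = 9, y_test = 7.
Shadow price of test = 7.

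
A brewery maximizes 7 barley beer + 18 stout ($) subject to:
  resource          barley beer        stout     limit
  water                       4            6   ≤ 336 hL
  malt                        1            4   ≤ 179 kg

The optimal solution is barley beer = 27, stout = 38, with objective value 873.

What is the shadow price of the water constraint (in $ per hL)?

At the optimum: water uses 336 of 336 (binding); malt uses 179 of 179 (binding).
The binding rows give the dual system: 4·y_water + 1·y_malt = 7 and 6·y_water + 4·y_malt = 18.
This yields shadow prices y_water = 1, y_malt = 3.
Shadow price of water = 1.

1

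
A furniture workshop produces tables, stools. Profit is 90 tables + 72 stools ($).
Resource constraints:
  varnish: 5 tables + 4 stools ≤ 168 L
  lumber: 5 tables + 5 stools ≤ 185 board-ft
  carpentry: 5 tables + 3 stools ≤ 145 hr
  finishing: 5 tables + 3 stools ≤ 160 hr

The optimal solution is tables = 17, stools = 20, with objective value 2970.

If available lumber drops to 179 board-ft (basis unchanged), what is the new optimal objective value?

2916

Binding: lumber and carpentry. Non-binding: varnish (3 unused), finishing (15 unused).
By complementary slackness, y = 0 for the non-binding constraints.
From A_Bᵀ y = c: 5·y_lumber + 5·y_carpentry = 90; 5·y_lumber + 3·y_carpentry = 72.
Solving: y_lumber = 9, y_carpentry = 9.
Δz = y_lumber·Δb = 9 × (-6) = -54, so new z* = 2970 − 54 = 2916.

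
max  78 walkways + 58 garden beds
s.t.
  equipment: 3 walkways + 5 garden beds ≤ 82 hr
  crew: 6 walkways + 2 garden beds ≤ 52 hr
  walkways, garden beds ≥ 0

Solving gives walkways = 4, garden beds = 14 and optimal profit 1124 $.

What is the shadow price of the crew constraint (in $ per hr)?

At the optimum: equipment uses 82 of 82 (binding); crew uses 52 of 52 (binding).
Dual feasibility on the basic columns requires 3·y_equipment + 6·y_crew = 78, 5·y_equipment + 2·y_crew = 58.
Solving: y_equipment = 8, y_crew = 9.
Shadow price of crew = 9.

9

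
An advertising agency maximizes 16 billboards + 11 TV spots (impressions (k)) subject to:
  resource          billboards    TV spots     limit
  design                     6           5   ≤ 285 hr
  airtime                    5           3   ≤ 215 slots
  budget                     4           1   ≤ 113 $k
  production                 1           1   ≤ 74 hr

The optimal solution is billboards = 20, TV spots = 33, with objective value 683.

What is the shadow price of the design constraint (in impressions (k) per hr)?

2

Binding: design and budget. Non-binding: airtime (16 unused), production (21 unused).
Since airtime, production are not tight, their duals are 0.
The binding rows give the dual system: 6·y_design + 4·y_budget = 16 and 5·y_design + 1·y_budget = 11.
This yields shadow prices y_design = 2, y_budget = 1.
Shadow price of design = 2.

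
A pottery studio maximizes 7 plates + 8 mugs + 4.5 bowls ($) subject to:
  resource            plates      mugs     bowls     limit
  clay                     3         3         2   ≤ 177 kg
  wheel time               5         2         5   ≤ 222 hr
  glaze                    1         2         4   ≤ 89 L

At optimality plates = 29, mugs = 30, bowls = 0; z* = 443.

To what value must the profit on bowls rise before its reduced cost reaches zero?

Binding: clay and glaze. Non-binding: wheel time (17 unused).
Slack constraints have shadow price 0 (complementary slackness).
Dual feasibility on the basic columns requires 3·y_clay + 1·y_glaze = 7, 3·y_clay + 2·y_glaze = 8.
→ y_clay = 2 and y_glaze = 1.
bowls enters the basis when its profit ≥ yᵀa₃ = 2·2 + 1·4 = 8.

8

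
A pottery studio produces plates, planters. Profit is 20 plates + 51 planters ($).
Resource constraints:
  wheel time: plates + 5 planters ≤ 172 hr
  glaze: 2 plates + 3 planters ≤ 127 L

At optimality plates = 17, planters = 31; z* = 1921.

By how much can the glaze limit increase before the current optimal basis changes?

Binding constraints: wheel time, glaze. The basis is B = [[1,5],[2,3]] with det -7.
Per unit increase in glaze, x* moves by d = (0.7143, -0.1429).
The basis stays optimal until planters reaches 0; allowable increase = 217 L.

217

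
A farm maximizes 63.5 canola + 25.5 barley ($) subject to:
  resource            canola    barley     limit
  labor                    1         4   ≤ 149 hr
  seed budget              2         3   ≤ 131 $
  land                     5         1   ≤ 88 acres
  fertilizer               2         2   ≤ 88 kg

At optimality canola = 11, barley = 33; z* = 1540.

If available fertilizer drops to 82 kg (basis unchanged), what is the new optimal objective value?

1492

Check each constraint at x*: labor 143/149 (slack 6); seed budget 121/131 (slack 10); land 88/88 (tight); fertilizer 88/88 (tight).
Slack constraints have shadow price 0 (complementary slackness).
Dual feasibility on the basic columns requires 5·y_land + 2·y_fertilizer = 63.5, 1·y_land + 2·y_fertilizer = 25.5.
Solving: y_land = 9.5, y_fertilizer = 8.
Δz = y_fertilizer·Δb = 8 × (-6) = -48, so new z* = 1540 − 48 = 1492.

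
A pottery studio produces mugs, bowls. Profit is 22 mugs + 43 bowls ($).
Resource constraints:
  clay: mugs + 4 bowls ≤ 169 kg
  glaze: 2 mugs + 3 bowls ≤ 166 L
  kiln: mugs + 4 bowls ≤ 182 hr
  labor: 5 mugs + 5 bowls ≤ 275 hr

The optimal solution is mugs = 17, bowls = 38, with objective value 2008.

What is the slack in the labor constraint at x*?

0

labor used = 5·17 + 5·38 = 275; slack = 275 − 275 = 0.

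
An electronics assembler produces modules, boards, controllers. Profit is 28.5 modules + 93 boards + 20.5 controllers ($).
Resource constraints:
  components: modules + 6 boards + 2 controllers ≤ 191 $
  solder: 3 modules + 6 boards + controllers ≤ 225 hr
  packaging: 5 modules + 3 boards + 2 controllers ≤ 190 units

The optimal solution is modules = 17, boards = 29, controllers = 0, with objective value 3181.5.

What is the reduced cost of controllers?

-4

At the optimum: components uses 191 of 191 (binding); solder uses 225 of 225 (binding); packaging uses 172 of 190 (slack = 18).
Slack constraints have shadow price 0 (complementary slackness).
The binding rows give the dual system: 1·y_components + 3·y_solder = 28.5 and 6·y_components + 6·y_solder = 93.
This yields shadow prices y_components = 9, y_solder = 6.5.
Reduced cost of controllers: c₃ − yᵀa₃ = 20.5 − (9·2 + 6.5·1) = 20.5 − 24.5 = -4.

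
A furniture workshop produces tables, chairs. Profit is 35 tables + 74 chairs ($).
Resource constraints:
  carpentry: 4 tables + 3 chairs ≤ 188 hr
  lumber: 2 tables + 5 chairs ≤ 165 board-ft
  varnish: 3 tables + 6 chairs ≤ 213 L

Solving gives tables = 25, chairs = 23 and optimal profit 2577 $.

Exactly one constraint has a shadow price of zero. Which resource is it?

carpentry

carpentry: 169/188 (slack 19)
lumber: 165/165 (binding)
varnish: 213/213 (binding)
By complementary slackness, a constraint with positive slack has shadow price 0 → carpentry.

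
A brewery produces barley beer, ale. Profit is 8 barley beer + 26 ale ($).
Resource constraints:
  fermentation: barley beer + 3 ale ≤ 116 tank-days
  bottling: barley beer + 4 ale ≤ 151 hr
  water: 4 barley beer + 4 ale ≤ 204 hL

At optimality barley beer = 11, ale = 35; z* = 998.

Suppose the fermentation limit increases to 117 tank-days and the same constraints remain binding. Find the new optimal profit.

Binding: fermentation and bottling. Non-binding: water (20 unused).
By complementary slackness, y = 0 for the non-binding constraint.
The binding rows give the dual system: 1·y_fermentation + 1·y_bottling = 8 and 3·y_fermentation + 4·y_bottling = 26.
→ y_fermentation = 6 and y_bottling = 2.
Δz = y_fermentation·Δb = 6 × (1) = 6, so new z* = 998 + 6 = 1004.

1004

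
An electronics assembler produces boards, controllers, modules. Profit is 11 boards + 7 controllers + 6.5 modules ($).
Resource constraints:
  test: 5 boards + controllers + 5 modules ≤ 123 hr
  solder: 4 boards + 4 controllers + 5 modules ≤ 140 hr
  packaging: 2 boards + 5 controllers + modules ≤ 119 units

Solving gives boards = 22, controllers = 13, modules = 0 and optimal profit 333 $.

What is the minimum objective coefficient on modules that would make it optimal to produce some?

12.5

Check each constraint at x*: test 123/123 (tight); solder 140/140 (tight); packaging 109/119 (slack 10).
Slack constraints have shadow price 0 (complementary slackness).
From A_Bᵀ y = c: 5·y_test + 4·y_solder = 11; 1·y_test + 4·y_solder = 7.
Solving: y_test = 1, y_solder = 1.5.
modules enters the basis when its profit ≥ yᵀa₃ = 1·5 + 1.5·5 = 12.5.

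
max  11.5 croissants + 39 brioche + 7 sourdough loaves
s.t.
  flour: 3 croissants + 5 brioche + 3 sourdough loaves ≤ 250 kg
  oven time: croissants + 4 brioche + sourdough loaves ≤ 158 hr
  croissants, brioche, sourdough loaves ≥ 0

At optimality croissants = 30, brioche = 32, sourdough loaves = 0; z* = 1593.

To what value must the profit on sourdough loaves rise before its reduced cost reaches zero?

11.5

Both flour and oven time are binding at x*.
From A_Bᵀ y = c: 3·y_flour + 1·y_oven time = 11.5; 5·y_flour + 4·y_oven time = 39.
This yields shadow prices y_flour = 1, y_oven time = 8.5.
sourdough loaves enters the basis when its profit ≥ yᵀa₃ = 1·3 + 8.5·1 = 11.5.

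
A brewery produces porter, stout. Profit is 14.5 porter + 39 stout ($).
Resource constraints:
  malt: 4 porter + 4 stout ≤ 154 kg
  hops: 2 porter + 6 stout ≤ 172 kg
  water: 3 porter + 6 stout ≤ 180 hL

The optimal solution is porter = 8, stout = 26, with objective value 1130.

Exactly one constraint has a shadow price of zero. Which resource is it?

malt: 136/154 (slack 18)
hops: 172/172 (binding)
water: 180/180 (binding)
By complementary slackness, a constraint with positive slack has shadow price 0 → malt.

malt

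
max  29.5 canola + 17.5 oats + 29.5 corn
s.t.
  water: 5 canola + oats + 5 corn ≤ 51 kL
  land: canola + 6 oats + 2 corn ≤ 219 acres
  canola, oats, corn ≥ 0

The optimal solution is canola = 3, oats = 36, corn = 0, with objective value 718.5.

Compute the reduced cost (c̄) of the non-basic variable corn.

At the optimum: water uses 51 of 51 (binding); land uses 219 of 219 (binding).
From A_Bᵀ y = c: 5·y_water + 1·y_land = 29.5; 1·y_water + 6·y_land = 17.5.
This yields shadow prices y_water = 5.5, y_land = 2.
Reduced cost of corn: c₃ − yᵀa₃ = 29.5 − (5.5·5 + 2·2) = 29.5 − 31.5 = -2.

-2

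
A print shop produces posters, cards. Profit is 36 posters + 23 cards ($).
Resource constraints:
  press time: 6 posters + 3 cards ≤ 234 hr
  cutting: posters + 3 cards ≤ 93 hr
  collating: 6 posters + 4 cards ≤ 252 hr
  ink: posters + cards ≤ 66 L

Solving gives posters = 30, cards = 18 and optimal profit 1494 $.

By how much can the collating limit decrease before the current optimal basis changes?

Binding constraints: press time, collating. The basis is B = [[6,3],[6,4]] with det 6.
Per unit decrease in collating, x* moves by d = (0.5, -1).
The basis stays optimal until cards reaches 0; allowable decrease = 18 hr.

18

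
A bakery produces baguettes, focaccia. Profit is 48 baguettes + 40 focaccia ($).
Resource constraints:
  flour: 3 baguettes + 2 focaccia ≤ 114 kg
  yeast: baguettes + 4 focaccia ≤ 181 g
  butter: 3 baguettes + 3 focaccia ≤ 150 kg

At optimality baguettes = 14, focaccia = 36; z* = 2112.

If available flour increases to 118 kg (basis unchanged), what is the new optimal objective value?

At the optimum: flour uses 114 of 114 (binding); yeast uses 158 of 181 (slack = 23); butter uses 150 of 150 (binding).
Slack constraints have shadow price 0 (complementary slackness).
From A_Bᵀ y = c: 3·y_flour + 3·y_butter = 48; 2·y_flour + 3·y_butter = 40.
This yields shadow prices y_flour = 8, y_butter = 8.
Δz = y_flour·Δb = 8 × (4) = 32, so new z* = 2112 + 32 = 2144.

2144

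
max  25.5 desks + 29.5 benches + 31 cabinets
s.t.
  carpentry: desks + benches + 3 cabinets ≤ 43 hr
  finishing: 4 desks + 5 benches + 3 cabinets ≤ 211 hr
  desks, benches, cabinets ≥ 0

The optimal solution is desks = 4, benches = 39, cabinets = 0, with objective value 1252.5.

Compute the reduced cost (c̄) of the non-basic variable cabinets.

-9.5

At the optimum: carpentry uses 43 of 43 (binding); finishing uses 211 of 211 (binding).
The binding rows give the dual system: 1·y_carpentry + 4·y_finishing = 25.5 and 1·y_carpentry + 5·y_finishing = 29.5.
Solving: y_carpentry = 9.5, y_finishing = 4.
Reduced cost of cabinets: c₃ − yᵀa₃ = 31 − (9.5·3 + 4·3) = 31 − 40.5 = -9.5.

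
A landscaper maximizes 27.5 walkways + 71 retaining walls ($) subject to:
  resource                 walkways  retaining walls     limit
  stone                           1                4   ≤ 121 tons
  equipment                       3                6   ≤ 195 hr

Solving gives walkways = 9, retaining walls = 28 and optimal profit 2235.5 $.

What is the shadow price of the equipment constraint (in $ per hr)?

At the optimum: stone uses 121 of 121 (binding); equipment uses 195 of 195 (binding).
From A_Bᵀ y = c: 1·y_stone + 3·y_equipment = 27.5; 4·y_stone + 6·y_equipment = 71.
→ y_stone = 8 and y_equipment = 6.5.
Shadow price of equipment = 6.5.

6.5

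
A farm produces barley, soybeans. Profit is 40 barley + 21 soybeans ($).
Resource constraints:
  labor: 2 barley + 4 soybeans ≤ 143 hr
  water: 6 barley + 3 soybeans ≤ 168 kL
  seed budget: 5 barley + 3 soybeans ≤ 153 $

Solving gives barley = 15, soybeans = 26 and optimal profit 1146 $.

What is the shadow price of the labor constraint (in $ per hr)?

Check each constraint at x*: labor 134/143 (slack 9); water 168/168 (tight); seed budget 153/153 (tight).
Since labor is not tight, its dual is 0.
The binding rows give the dual system: 6·y_water + 5·y_seed budget = 40 and 3·y_water + 3·y_seed budget = 21.
→ y_water = 5 and y_seed budget = 2.
Shadow price of labor = 0.

0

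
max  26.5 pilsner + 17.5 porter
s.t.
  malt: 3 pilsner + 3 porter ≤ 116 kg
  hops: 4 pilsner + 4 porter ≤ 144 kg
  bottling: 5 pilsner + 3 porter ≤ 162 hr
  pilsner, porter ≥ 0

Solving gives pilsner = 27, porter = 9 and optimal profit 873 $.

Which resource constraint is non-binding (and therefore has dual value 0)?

malt: 108/116 (slack 8)
hops: 144/144 (binding)
bottling: 162/162 (binding)
By complementary slackness, a constraint with positive slack has shadow price 0 → malt.

malt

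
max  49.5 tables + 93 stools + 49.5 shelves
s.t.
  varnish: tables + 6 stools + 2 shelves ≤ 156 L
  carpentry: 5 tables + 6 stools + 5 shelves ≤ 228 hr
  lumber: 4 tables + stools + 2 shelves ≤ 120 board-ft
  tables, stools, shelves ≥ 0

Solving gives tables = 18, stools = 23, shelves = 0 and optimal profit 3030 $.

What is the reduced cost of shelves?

-7

Binding: varnish and carpentry. Non-binding: lumber (25 unused).
By complementary slackness, y = 0 for the non-binding constraint.
Dual feasibility on the basic columns requires 1·y_varnish + 5·y_carpentry = 49.5, 6·y_varnish + 6·y_carpentry = 93.
Solving: y_varnish = 7, y_carpentry = 8.5.
Reduced cost of shelves: c₃ − yᵀa₃ = 49.5 − (7·2 + 8.5·5) = 49.5 − 56.5 = -7.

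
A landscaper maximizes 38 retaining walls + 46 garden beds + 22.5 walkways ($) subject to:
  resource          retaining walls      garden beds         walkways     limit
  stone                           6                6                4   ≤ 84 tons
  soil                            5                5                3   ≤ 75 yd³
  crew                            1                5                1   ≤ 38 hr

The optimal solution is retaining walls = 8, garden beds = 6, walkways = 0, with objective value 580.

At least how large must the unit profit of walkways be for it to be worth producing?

Check each constraint at x*: stone 84/84 (tight); soil 70/75 (slack 5); crew 38/38 (tight).
By complementary slackness, y = 0 for the non-binding constraint.
The binding rows give the dual system: 6·y_stone + 1·y_crew = 38 and 6·y_stone + 5·y_crew = 46.
This yields shadow prices y_stone = 6, y_crew = 2.
walkways enters the basis when its profit ≥ yᵀa₃ = 6·4 + 2·1 = 26.

26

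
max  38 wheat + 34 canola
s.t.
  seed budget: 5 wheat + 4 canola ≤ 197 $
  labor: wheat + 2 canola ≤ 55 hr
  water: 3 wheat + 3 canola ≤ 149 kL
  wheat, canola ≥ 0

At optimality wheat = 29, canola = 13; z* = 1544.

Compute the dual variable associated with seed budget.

Check each constraint at x*: seed budget 197/197 (tight); labor 55/55 (tight); water 126/149 (slack 23).
Slack constraints have shadow price 0 (complementary slackness).
Dual feasibility on the basic columns requires 5·y_seed budget + 1·y_labor = 38, 4·y_seed budget + 2·y_labor = 34.
→ y_seed budget = 7 and y_labor = 3.
Shadow price of seed budget = 7.

7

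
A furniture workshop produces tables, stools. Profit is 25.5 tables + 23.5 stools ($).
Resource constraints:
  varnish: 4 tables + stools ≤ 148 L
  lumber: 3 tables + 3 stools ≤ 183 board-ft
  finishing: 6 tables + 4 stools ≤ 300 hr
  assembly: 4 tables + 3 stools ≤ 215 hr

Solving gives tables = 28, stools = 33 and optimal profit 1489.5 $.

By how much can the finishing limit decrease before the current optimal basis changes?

Binding constraints: lumber, finishing. The basis is B = [[3,3],[6,4]] with det -6.
Per unit decrease in finishing, x* moves by d = (-0.5, 0.5).
The basis stays optimal until tables reaches 0; allowable decrease = 56 hr.

56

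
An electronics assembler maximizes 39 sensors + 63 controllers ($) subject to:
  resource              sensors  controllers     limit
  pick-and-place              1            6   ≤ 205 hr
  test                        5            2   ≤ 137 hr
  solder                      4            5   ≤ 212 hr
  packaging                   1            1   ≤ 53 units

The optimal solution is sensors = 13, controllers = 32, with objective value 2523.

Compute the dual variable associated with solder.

9

At the optimum: pick-and-place uses 205 of 205 (binding); test uses 129 of 137 (slack = 8); solder uses 212 of 212 (binding); packaging uses 45 of 53 (slack = 8).
By complementary slackness, y = 0 for the non-binding constraints.
From A_Bᵀ y = c: 1·y_pick-and-place + 4·y_solder = 39; 6·y_pick-and-place + 5·y_solder = 63.
Solving: y_pick-and-place = 3, y_solder = 9.
Shadow price of solder = 9.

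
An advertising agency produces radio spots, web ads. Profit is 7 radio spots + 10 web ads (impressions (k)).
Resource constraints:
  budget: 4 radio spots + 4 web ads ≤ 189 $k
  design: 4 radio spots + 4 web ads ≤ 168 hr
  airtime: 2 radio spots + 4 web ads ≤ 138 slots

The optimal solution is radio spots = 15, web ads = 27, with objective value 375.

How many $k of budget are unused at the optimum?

budget used = 4·15 + 4·27 = 168; slack = 189 − 168 = 21.

21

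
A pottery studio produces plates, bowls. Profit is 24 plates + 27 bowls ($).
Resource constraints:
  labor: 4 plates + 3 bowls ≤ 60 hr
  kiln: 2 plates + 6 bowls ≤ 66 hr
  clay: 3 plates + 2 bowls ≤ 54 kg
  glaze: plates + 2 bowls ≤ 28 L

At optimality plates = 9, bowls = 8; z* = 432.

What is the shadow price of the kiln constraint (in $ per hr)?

2

Check each constraint at x*: labor 60/60 (tight); kiln 66/66 (tight); clay 43/54 (slack 11); glaze 25/28 (slack 3).
By complementary slackness, y = 0 for the non-binding constraints.
From A_Bᵀ y = c: 4·y_labor + 2·y_kiln = 24; 3·y_labor + 6·y_kiln = 27.
Solving: y_labor = 5, y_kiln = 2.
Shadow price of kiln = 2.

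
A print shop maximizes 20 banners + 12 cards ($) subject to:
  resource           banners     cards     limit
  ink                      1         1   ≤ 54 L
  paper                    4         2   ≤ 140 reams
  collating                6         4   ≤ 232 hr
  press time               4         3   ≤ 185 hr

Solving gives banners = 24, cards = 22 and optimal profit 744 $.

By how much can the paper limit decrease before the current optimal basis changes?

16

Binding constraints: paper, collating. The basis is B = [[4,2],[6,4]] with det 4.
Per unit decrease in paper, x* moves by d = (-1, 1.5).
The basis stays optimal until ink becomes binding; allowable decrease = 16 reams.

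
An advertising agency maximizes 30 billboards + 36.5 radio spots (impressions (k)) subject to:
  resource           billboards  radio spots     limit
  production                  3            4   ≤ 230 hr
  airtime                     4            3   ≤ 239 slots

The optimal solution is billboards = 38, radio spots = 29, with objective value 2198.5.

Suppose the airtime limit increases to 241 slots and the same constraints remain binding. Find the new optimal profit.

2201.5

Check each constraint at x*: production 230/230 (tight); airtime 239/239 (tight).
The binding rows give the dual system: 3·y_production + 4·y_airtime = 30 and 4·y_production + 3·y_airtime = 36.5.
This yields shadow prices y_production = 8, y_airtime = 1.5.
Δz = y_airtime·Δb = 1.5 × (2) = 3, so new z* = 2198.5 + 3 = 2201.5.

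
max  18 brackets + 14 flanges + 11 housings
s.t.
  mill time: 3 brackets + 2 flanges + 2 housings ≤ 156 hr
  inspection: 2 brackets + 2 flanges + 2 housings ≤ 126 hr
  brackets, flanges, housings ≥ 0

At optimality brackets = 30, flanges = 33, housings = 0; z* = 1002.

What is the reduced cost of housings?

At the optimum: mill time uses 156 of 156 (binding); inspection uses 126 of 126 (binding).
The binding rows give the dual system: 3·y_mill time + 2·y_inspection = 18 and 2·y_mill time + 2·y_inspection = 14.
→ y_mill time = 4 and y_inspection = 3.
Reduced cost of housings: c₃ − yᵀa₃ = 11 − (4·2 + 3·2) = 11 − 14 = -3.

-3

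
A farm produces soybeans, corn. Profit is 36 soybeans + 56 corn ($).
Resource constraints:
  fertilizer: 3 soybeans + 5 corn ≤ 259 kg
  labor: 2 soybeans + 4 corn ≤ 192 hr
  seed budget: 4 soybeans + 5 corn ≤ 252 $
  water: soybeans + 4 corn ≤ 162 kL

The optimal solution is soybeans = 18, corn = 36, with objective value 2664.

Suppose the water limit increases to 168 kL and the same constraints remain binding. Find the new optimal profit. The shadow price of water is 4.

Δb = 6, so new z* = 2664 + (4)·(6) = 2664 + 24 = 2688.

2688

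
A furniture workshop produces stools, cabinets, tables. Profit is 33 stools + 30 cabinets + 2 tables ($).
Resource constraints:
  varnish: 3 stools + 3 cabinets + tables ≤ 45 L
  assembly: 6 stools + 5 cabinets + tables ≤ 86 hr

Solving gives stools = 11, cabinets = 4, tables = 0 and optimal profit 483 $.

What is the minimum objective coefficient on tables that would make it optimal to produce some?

8

At the optimum: varnish uses 45 of 45 (binding); assembly uses 86 of 86 (binding).
Dual feasibility on the basic columns requires 3·y_varnish + 6·y_assembly = 33, 3·y_varnish + 5·y_assembly = 30.
→ y_varnish = 5 and y_assembly = 3.
tables enters the basis when its profit ≥ yᵀa₃ = 5·1 + 3·1 = 8.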